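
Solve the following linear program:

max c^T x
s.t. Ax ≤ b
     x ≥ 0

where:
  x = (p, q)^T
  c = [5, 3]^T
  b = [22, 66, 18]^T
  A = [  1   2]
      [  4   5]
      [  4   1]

Evaluate the objective at each vertex of the feasible region:
  z(0, 0) = 0
  z(4.5, 0) = 22.5
  z(2, 10) = 40  ←
  z(0, 11) = 33
The maximum is at p = 2, q = 10.

p = 2, q = 10, z = 40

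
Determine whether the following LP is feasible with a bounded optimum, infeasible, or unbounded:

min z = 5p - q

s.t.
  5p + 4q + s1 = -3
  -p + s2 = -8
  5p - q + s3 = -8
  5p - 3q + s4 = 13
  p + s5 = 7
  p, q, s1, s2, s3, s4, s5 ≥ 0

Infeasible (no feasible solution exists)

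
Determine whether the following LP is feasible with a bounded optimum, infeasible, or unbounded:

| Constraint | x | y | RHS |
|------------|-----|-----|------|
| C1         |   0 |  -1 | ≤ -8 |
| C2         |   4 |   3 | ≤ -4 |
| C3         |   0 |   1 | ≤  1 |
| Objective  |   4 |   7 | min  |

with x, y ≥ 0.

Infeasible (no feasible solution exists)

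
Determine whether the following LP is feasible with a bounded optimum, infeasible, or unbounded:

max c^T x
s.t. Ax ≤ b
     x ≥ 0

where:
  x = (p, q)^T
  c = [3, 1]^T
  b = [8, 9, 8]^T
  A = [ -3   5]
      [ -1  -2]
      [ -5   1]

Unbounded (objective can increase without bound)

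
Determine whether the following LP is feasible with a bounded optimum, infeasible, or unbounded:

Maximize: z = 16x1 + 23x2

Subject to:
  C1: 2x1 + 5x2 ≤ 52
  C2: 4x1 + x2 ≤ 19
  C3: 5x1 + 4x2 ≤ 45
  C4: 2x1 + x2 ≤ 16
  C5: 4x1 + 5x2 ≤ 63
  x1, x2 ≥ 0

Feasible with a bounded optimal solution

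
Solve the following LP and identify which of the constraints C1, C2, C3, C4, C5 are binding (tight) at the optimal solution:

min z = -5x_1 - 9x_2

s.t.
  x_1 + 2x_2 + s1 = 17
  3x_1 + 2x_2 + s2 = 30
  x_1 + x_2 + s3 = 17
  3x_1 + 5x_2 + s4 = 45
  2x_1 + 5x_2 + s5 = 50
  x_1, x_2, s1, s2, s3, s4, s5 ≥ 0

At x_1 = 5, x_2 = 6, compute slack b - a·x for each constraint:
  C1: 17 − 17 = 0  (binding)
  C2: 30 − 27 = 3  (slack)
  C3: 17 − 11 = 6  (slack)
  C4: 45 − 45 = 0  (binding)
  C5: 50 − 40 = 10  (slack)

Optimal: x_1 = 5, x_2 = 6
Binding: C1, C4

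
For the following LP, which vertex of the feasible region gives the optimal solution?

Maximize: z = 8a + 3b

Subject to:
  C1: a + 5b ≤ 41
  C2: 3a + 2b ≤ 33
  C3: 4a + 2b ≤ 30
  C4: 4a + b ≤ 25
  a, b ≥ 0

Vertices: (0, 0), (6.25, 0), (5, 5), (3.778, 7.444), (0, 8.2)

Evaluate the objective at each vertex of the feasible region:
  z(0, 0) = 0
  z(6.25, 0) = 50
  z(5, 5) = 55  ←
  z(3.778, 7.444) = 52.56
  z(0, 8.2) = 24.6
The maximum is at a = 5, b = 5.

(5, 5)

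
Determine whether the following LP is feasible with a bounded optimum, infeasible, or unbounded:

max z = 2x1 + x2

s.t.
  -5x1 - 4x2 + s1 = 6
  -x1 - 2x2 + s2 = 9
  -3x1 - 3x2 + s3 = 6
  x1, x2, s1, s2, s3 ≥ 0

Unbounded (objective can increase without bound)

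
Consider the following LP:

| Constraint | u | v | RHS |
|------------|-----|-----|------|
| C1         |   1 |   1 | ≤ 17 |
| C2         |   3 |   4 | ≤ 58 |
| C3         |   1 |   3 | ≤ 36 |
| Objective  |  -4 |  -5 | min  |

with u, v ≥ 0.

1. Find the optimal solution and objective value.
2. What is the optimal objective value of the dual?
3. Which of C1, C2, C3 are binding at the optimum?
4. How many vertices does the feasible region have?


1. u = 10, v = 7, z = -75
2. -75
3. C1, C2
4. 5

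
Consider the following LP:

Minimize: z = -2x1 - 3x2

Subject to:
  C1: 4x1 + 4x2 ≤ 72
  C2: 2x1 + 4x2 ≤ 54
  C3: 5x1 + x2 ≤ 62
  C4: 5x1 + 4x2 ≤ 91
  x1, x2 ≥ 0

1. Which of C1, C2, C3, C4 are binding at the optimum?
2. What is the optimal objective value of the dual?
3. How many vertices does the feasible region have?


1. C1, C2
2. -45
3. 5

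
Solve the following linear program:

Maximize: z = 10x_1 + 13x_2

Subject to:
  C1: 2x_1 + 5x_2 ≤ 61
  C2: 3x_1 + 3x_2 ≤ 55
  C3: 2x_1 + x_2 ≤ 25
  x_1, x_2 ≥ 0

Evaluate the objective at each vertex of the feasible region:
  z(0, 0) = 0
  z(12.5, 0) = 125
  z(8, 9) = 197  ←
  z(0, 12.2) = 158.6
The maximum is at x_1 = 8, x_2 = 9.

x_1 = 8, x_2 = 9, z = 197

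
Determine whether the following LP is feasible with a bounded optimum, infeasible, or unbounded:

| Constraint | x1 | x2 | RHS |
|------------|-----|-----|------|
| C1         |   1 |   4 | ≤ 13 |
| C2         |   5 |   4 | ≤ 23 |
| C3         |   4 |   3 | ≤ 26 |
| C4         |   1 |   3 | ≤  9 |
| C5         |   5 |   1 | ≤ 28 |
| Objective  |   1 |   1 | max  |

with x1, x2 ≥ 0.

Feasible with a bounded optimal solution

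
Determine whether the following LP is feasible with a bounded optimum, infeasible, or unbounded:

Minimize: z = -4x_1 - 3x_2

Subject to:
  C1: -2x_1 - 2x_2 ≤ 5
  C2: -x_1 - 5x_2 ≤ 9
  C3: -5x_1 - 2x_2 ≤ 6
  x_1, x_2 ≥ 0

Unbounded (objective can decrease without bound)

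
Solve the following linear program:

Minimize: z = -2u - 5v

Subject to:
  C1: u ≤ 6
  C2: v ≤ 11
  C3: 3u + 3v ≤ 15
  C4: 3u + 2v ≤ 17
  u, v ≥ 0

Evaluate the objective at each vertex of the feasible region:
  z(0, 0) = 0
  z(5, 0) = -10
  z(0, 5) = -25  ←
The minimum is at u = 0, v = 5.

u = 0, v = 5, z = -25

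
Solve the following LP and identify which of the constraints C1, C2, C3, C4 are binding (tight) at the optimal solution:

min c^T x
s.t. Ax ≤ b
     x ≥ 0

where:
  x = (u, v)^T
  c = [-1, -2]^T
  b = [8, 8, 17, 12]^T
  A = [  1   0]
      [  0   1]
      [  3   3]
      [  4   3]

At u = 0, v = 4, compute slack b - a·x for each constraint:
  C1: 8 − 0 = 8  (slack)
  C2: 8 − 4 = 4  (slack)
  C3: 17 − 12 = 5  (slack)
  C4: 12 − 12 = 0  (binding)

Optimal: u = 0, v = 4
Binding: C4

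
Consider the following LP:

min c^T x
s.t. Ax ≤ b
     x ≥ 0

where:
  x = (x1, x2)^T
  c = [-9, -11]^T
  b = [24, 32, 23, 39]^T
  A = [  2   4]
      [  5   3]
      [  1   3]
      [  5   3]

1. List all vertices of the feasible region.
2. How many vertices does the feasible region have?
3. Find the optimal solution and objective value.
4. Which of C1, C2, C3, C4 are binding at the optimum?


1. (0, 0), (6.4, 0), (4, 4), (0, 6)
2. 4
3. x1 = 4, x2 = 4, z = -80
4. C1, C2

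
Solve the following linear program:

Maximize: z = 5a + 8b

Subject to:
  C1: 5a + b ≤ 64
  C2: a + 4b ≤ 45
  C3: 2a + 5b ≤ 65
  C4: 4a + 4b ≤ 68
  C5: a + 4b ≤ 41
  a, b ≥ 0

Evaluate the objective at each vertex of the feasible region:
  z(0, 0) = 0
  z(12.8, 0) = 64
  z(11.75, 5.25) = 100.8
  z(9, 8) = 109  ←
  z(0, 10.25) = 82
The maximum is at a = 9, b = 8.

a = 9, b = 8, z = 109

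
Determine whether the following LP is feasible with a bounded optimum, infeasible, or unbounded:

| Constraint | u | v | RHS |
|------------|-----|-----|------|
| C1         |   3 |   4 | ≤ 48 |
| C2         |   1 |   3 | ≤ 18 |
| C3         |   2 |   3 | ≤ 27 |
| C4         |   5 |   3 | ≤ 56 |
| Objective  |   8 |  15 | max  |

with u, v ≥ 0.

Feasible with a bounded optimal solution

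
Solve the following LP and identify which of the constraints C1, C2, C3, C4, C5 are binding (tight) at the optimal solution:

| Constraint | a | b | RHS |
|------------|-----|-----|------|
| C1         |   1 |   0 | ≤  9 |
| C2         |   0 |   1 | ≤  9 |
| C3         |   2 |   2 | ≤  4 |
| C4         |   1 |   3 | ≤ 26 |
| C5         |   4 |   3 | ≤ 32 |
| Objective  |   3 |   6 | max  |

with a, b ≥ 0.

At a = 0, b = 2, compute slack b - a·x for each constraint:
  C1: 9 − 0 = 9  (slack)
  C2: 9 − 2 = 7  (slack)
  C3: 4 − 4 = 0  (binding)
  C4: 26 − 6 = 20  (slack)
  C5: 32 − 6 = 26  (slack)

Optimal: a = 0, b = 2
Binding: C3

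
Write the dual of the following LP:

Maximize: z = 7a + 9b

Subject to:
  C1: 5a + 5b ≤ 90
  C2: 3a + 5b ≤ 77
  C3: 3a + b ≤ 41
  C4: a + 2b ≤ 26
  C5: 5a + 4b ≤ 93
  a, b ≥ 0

Primal max cᵀx s.t. Ax ≤ b, x ≥ 0  →  Dual min bᵀy s.t. Aᵀy ≥ c, y ≥ 0.

Minimize: z = 90y1 + 77y2 + 41y3 + 26y4 + 93y5

Subject to:
  5y1 + 3y2 + 3y3 + y4 + 5y5 ≥ 7
  5y1 + 5y2 + y3 + 2y4 + 4y5 ≥ 9
  y1, y2, y3, y4, y5 ≥ 0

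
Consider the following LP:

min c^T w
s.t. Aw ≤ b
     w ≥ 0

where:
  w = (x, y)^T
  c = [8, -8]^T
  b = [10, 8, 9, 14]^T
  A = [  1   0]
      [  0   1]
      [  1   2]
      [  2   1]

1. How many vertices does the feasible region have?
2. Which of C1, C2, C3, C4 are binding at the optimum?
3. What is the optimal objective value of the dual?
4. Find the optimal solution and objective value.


1. 4
2. C3
3. -36
4. x = 0, y = 4.5, z = -36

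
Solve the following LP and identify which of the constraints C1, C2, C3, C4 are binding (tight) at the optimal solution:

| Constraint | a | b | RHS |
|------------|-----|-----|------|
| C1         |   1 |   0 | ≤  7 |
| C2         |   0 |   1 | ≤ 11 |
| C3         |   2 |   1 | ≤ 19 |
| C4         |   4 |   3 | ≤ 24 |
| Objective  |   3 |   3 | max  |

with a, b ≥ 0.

At a = 0, b = 8, compute slack b - a·x for each constraint:
  C1: 7 − 0 = 7  (slack)
  C2: 11 − 8 = 3  (slack)
  C3: 19 − 8 = 11  (slack)
  C4: 24 − 24 = 0  (binding)

Optimal: a = 0, b = 8
Binding: C4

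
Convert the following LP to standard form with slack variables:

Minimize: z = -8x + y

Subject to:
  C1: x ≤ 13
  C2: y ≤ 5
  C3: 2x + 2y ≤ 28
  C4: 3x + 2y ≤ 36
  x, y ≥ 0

min z = -8x + y

s.t.
  x + s1 = 13
  y + s2 = 5
  2x + 2y + s3 = 28
  3x + 2y + s4 = 36
  x, y, s1, s2, s3, s4 ≥ 0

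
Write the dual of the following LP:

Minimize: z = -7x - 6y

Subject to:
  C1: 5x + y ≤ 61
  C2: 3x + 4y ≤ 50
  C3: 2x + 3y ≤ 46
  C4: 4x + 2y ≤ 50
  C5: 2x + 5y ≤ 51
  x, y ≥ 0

Primal min cᵀx s.t. Ax ≤ b, x ≥ 0  →  Dual max −bᵀy s.t. Aᵀy ≥ −c, y ≥ 0.

Maximize: z = -61y1 - 50y2 - 46y3 - 50y4 - 51y5

Subject to:
  5y1 + 3y2 + 2y3 + 4y4 + 2y5 ≥ 7
  y1 + 4y2 + 3y3 + 2y4 + 5y5 ≥ 6
  y1, y2, y3, y4, y5 ≥ 0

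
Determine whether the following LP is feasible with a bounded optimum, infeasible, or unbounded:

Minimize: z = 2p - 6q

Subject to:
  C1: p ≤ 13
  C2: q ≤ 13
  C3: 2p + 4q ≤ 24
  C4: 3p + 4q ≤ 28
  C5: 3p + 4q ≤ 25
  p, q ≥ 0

Feasible with a bounded optimal solution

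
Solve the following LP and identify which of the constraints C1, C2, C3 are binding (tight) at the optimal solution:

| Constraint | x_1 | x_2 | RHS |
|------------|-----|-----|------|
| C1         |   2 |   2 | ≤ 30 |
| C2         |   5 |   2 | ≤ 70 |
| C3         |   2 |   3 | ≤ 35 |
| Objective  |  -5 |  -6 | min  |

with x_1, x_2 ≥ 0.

At x_1 = 10, x_2 = 5, compute slack b - a·x for each constraint:
  C1: 30 − 30 = 0  (binding)
  C2: 70 − 60 = 10  (slack)
  C3: 35 − 35 = 0  (binding)

Optimal: x_1 = 10, x_2 = 5
Binding: C1, C3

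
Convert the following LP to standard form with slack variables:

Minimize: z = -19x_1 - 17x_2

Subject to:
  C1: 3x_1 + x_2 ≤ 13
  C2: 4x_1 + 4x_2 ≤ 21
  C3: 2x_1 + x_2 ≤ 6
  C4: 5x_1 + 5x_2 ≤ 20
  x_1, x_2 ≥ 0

min z = -19x_1 - 17x_2

s.t.
  3x_1 + x_2 + s1 = 13
  4x_1 + 4x_2 + s2 = 21
  2x_1 + x_2 + s3 = 6
  5x_1 + 5x_2 + s4 = 20
  x_1, x_2, s1, s2, s3, s4 ≥ 0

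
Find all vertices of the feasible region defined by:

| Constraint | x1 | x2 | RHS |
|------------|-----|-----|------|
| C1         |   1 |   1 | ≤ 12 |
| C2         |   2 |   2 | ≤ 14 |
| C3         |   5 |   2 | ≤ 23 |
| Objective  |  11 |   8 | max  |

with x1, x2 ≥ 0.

(0, 0), (4.6, 0), (3, 4), (0, 7)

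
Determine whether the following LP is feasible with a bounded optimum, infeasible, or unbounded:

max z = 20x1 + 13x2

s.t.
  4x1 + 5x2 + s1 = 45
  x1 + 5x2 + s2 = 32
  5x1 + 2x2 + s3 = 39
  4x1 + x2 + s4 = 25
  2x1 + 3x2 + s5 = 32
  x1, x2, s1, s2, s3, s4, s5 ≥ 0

Feasible with a bounded optimal solution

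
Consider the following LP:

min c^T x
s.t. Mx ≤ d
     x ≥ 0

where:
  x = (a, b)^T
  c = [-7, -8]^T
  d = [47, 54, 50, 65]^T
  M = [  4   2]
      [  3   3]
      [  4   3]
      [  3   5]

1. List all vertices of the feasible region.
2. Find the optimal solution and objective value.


1. (0, 0), (11.75, 0), (10.25, 3), (5, 10), (0, 13)
2. a = 5, b = 10, z = -115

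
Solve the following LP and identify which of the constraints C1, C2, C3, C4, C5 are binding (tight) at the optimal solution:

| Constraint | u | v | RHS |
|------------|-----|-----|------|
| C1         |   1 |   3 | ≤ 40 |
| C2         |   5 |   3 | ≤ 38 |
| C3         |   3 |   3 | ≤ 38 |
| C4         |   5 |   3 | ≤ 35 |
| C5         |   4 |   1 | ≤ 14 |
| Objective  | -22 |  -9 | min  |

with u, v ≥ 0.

At u = 1, v = 10, compute slack b - a·x for each constraint:
  C1: 40 − 31 = 9  (slack)
  C2: 38 − 35 = 3  (slack)
  C3: 38 − 33 = 5  (slack)
  C4: 35 − 35 = 0  (binding)
  C5: 14 − 14 = 0  (binding)

Optimal: u = 1, v = 10
Binding: C4, C5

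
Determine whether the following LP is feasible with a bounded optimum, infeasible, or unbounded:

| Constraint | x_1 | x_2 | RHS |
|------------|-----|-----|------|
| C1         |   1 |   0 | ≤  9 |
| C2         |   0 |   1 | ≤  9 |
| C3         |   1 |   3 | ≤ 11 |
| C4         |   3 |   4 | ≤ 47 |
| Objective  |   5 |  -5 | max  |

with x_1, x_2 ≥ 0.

Feasible with a bounded optimal solution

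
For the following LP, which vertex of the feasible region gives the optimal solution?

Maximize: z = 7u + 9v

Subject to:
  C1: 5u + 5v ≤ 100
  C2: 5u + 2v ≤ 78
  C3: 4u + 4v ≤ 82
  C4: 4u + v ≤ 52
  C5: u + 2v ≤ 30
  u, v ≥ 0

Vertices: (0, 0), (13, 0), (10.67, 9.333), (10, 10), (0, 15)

Evaluate the objective at each vertex of the feasible region:
  z(0, 0) = 0
  z(13, 0) = 91
  z(10.67, 9.333) = 158.7
  z(10, 10) = 160  ←
  z(0, 15) = 135
The maximum is at u = 10, v = 10.

(10, 10)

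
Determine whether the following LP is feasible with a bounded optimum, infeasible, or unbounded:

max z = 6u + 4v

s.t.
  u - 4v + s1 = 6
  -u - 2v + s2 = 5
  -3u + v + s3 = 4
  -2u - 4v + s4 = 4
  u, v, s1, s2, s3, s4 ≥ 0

Unbounded (objective can increase without bound)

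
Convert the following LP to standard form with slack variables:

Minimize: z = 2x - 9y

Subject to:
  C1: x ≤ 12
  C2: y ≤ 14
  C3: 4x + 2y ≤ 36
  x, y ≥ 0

min z = 2x - 9y

s.t.
  x + s1 = 12
  y + s2 = 14
  4x + 2y + s3 = 36
  x, y, s1, s2, s3 ≥ 0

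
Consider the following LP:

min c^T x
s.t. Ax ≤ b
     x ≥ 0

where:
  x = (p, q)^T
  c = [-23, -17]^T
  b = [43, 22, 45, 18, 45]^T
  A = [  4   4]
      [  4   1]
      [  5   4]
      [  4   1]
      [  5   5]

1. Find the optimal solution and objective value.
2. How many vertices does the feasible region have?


1. p = 3, q = 6, z = -171
2. 4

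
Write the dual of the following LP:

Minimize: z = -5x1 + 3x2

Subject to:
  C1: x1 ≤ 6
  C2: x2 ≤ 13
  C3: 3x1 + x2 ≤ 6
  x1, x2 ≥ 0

Primal min cᵀx s.t. Ax ≤ b, x ≥ 0  →  Dual max −bᵀy s.t. Aᵀy ≥ −c, y ≥ 0.

Maximize: z = -6y1 - 13y2 - 6y3

Subject to:
  y1 + 3y3 ≥ 5
  y2 + y3 ≥ -3
  y1, y2, y3 ≥ 0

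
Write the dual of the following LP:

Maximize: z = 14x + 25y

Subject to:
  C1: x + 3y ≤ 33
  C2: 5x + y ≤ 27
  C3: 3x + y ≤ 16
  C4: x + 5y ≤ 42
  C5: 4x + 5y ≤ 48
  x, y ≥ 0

Primal max cᵀx s.t. Ax ≤ b, x ≥ 0  →  Dual min bᵀy s.t. Aᵀy ≥ c, y ≥ 0.

Minimize: z = 33y1 + 27y2 + 16y3 + 42y4 + 48y5

Subject to:
  y1 + 5y2 + 3y3 + y4 + 4y5 ≥ 14
  3y1 + y2 + y3 + 5y4 + 5y5 ≥ 25
  y1, y2, y3, y4, y5 ≥ 0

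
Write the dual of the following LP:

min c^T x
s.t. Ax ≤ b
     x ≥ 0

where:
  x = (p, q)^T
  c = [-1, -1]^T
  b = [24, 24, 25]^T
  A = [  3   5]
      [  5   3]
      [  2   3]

Primal min cᵀx s.t. Ax ≤ b, x ≥ 0  →  Dual max −bᵀy s.t. Aᵀy ≥ −c, y ≥ 0.

Maximize: z = -24y1 - 24y2 - 25y3

Subject to:
  3y1 + 5y2 + 2y3 ≥ 1
  5y1 + 3y2 + 3y3 ≥ 1
  y1, y2, y3 ≥ 0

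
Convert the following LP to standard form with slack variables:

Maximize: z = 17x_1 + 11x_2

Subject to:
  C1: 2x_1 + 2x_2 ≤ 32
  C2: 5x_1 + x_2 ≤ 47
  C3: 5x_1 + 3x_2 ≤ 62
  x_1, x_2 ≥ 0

max z = 17x_1 + 11x_2

s.t.
  2x_1 + 2x_2 + s1 = 32
  5x_1 + x_2 + s2 = 47
  5x_1 + 3x_2 + s3 = 62
  x_1, x_2, s1, s2, s3 ≥ 0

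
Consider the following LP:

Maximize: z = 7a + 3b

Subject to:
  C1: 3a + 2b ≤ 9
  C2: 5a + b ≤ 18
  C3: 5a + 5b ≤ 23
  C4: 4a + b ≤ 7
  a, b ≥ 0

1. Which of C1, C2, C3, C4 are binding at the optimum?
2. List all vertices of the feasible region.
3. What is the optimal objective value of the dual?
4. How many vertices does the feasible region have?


1. C1, C4
2. (0, 0), (1.75, 0), (1, 3), (0, 4.5)
3. 16
4. 4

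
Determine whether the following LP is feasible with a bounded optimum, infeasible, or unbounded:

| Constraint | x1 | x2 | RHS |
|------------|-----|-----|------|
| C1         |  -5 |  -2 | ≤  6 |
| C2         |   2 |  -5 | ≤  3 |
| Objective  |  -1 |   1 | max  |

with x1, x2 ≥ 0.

Unbounded (objective can increase without bound)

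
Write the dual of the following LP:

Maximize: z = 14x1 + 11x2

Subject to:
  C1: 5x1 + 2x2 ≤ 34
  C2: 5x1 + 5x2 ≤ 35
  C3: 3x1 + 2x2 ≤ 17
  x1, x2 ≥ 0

Primal max cᵀx s.t. Ax ≤ b, x ≥ 0  →  Dual min bᵀy s.t. Aᵀy ≥ c, y ≥ 0.

Minimize: z = 34y1 + 35y2 + 17y3

Subject to:
  5y1 + 5y2 + 3y3 ≥ 14
  2y1 + 5y2 + 2y3 ≥ 11
  y1, y2, y3 ≥ 0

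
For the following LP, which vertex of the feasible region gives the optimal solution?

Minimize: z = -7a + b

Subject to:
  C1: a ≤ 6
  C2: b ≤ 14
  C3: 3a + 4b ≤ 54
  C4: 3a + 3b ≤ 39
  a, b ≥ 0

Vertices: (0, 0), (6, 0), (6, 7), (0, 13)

Evaluate the objective at each vertex of the feasible region:
  z(0, 0) = 0
  z(6, 0) = -42  ←
  z(6, 7) = -35
  z(0, 13) = 13
The minimum is at a = 6, b = 0.

(6, 0)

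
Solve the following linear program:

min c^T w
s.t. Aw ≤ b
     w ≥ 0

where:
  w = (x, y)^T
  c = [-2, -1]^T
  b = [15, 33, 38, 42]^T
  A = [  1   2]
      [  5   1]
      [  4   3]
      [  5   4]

Evaluate the objective at each vertex of the feasible region:
  z(0, 0) = 0
  z(6.6, 0) = -13.2
  z(6, 3) = -15  ←
  z(4, 5.5) = -13.5
  z(0, 7.5) = -7.5
The minimum is at x = 6, y = 3.

x = 6, y = 3, z = -15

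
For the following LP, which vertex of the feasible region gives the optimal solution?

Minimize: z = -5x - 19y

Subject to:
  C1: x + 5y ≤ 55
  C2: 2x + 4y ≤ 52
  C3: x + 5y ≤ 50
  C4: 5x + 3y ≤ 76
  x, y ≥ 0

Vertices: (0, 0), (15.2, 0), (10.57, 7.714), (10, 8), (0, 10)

Evaluate the objective at each vertex of the feasible region:
  z(0, 0) = 0
  z(15.2, 0) = -76
  z(10.57, 7.714) = -199.4
  z(10, 8) = -202  ←
  z(0, 10) = -190
The minimum is at x = 10, y = 8.

(10, 8)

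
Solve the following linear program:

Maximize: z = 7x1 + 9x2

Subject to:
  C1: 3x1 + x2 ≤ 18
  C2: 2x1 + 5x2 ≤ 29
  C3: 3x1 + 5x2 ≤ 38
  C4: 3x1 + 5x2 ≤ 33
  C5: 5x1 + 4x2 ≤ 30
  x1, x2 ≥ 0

Evaluate the objective at each vertex of the feasible region:
  z(0, 0) = 0
  z(6, 0) = 42
  z(2, 5) = 59  ←
  z(0, 5.8) = 52.2
The maximum is at x1 = 2, x2 = 5.

x1 = 2, x2 = 5, z = 59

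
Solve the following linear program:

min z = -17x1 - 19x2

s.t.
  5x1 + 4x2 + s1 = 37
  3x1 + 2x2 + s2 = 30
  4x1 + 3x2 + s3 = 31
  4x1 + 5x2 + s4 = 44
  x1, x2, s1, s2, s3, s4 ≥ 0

Evaluate the objective at each vertex of the feasible region:
  z(0, 0) = 0
  z(7.4, 0) = -125.8
  z(1, 8) = -169  ←
  z(0, 8.8) = -167.2
The minimum is at x1 = 1, x2 = 8.

x1 = 1, x2 = 8, z = -169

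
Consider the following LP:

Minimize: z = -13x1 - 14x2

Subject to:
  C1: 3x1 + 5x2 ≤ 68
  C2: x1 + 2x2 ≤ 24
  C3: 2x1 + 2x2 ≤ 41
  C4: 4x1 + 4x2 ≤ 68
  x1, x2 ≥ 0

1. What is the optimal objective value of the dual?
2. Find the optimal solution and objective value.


1. -228
2. x1 = 10, x2 = 7, z = -228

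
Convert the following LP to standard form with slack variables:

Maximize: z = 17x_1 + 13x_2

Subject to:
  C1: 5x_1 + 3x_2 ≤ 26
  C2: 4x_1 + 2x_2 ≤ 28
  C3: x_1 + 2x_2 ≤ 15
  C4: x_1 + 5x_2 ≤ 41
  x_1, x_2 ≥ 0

max z = 17x_1 + 13x_2

s.t.
  5x_1 + 3x_2 + s1 = 26
  4x_1 + 2x_2 + s2 = 28
  x_1 + 2x_2 + s3 = 15
  x_1 + 5x_2 + s4 = 41
  x_1, x_2, s1, s2, s3, s4 ≥ 0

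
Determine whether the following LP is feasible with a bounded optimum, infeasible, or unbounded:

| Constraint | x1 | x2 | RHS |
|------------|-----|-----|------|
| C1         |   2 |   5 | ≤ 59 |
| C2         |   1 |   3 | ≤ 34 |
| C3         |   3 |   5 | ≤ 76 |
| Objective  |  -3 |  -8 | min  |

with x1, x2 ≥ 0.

Feasible with a bounded optimal solution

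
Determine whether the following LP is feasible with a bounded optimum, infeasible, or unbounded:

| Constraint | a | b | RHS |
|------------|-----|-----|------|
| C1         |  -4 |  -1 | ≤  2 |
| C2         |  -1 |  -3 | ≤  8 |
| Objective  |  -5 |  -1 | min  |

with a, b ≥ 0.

Unbounded (objective can decrease without bound)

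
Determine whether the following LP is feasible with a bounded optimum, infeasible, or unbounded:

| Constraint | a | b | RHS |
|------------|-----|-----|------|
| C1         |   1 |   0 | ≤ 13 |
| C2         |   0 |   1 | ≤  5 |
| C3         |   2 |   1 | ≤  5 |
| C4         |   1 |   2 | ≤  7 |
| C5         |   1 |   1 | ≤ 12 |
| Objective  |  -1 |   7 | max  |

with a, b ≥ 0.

Feasible with a bounded optimal solution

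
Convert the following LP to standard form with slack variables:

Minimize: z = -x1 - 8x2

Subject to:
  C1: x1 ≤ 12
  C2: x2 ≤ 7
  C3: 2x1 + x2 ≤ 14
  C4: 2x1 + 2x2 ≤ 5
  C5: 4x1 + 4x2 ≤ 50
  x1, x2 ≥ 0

min z = -x1 - 8x2

s.t.
  x1 + s1 = 12
  x2 + s2 = 7
  2x1 + x2 + s3 = 14
  2x1 + 2x2 + s4 = 5
  4x1 + 4x2 + s5 = 50
  x1, x2, s1, s2, s3, s4, s5 ≥ 0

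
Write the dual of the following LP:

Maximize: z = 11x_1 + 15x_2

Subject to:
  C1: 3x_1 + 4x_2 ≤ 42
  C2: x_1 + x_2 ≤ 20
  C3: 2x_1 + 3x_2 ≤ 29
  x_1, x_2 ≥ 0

Primal max cᵀx s.t. Ax ≤ b, x ≥ 0  →  Dual min bᵀy s.t. Aᵀy ≥ c, y ≥ 0.

Minimize: z = 42y1 + 20y2 + 29y3

Subject to:
  3y1 + y2 + 2y3 ≥ 11
  4y1 + y2 + 3y3 ≥ 15
  y1, y2, y3 ≥ 0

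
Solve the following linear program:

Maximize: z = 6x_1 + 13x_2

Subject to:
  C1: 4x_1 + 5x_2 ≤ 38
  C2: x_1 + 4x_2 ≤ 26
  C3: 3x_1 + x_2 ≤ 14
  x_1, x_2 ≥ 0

Evaluate the objective at each vertex of the feasible region:
  z(0, 0) = 0
  z(4.667, 0) = 28
  z(2.909, 5.273) = 86
  z(2, 6) = 90  ←
  z(0, 6.5) = 84.5
The maximum is at x_1 = 2, x_2 = 6.

x_1 = 2, x_2 = 6, z = 90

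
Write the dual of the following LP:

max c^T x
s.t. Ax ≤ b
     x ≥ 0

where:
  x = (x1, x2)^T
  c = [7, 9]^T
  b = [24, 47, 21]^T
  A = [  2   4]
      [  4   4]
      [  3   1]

Primal max cᵀx s.t. Ax ≤ b, x ≥ 0  →  Dual min bᵀy s.t. Aᵀy ≥ c, y ≥ 0.

Minimize: z = 24y1 + 47y2 + 21y3

Subject to:
  2y1 + 4y2 + 3y3 ≥ 7
  4y1 + 4y2 + y3 ≥ 9
  y1, y2, y3 ≥ 0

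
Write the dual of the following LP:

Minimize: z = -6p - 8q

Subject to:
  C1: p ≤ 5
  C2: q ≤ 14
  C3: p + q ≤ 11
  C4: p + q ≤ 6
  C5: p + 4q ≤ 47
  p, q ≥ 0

Primal min cᵀx s.t. Ax ≤ b, x ≥ 0  →  Dual max −bᵀy s.t. Aᵀy ≥ −c, y ≥ 0.

Maximize: z = -5y1 - 14y2 - 11y3 - 6y4 - 47y5

Subject to:
  y1 + y3 + y4 + y5 ≥ 6
  y2 + y3 + y4 + 4y5 ≥ 8
  y1, y2, y3, y4, y5 ≥ 0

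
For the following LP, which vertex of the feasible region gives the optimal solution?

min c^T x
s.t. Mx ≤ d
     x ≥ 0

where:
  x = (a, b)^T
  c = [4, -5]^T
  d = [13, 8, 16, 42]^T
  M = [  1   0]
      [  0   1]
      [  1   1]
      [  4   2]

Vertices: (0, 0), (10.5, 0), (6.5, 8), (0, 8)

Evaluate the objective at each vertex of the feasible region:
  z(0, 0) = 0
  z(10.5, 0) = 42
  z(6.5, 8) = -14
  z(0, 8) = -40  ←
The minimum is at a = 0, b = 8.

(0, 8)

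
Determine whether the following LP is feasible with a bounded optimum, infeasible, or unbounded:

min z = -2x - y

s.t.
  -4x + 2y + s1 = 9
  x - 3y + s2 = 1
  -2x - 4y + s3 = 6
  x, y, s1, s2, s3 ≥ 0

Unbounded (objective can decrease without bound)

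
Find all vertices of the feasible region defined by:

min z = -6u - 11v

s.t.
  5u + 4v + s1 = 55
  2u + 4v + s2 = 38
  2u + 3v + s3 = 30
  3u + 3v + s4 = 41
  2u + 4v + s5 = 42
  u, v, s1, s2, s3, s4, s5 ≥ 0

(0, 0), (11, 0), (6.429, 5.714), (3, 8), (0, 9.5)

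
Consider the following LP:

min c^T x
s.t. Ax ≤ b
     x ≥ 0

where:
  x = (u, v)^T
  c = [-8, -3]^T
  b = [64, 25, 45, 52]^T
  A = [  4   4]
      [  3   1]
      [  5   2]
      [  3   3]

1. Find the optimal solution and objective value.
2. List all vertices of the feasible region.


1. u = 5, v = 10, z = -70
2. (0, 0), (8.333, 0), (5, 10), (4.333, 11.67), (0, 16)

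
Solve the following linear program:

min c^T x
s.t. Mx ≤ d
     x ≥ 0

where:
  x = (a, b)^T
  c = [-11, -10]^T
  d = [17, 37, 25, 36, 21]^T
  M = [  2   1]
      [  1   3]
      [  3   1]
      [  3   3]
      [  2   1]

Evaluate the objective at each vertex of the feasible region:
  z(0, 0) = 0
  z(8.333, 0) = -91.67
  z(8, 1) = -98
  z(5, 7) = -125  ←
  z(0, 12) = -120
The minimum is at a = 5, b = 7.

a = 5, b = 7, z = -125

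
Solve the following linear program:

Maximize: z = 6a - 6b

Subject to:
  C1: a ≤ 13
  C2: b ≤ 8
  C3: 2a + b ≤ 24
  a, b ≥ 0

Evaluate the objective at each vertex of the feasible region:
  z(0, 0) = 0
  z(12, 0) = 72  ←
  z(8, 8) = 0
  z(0, 8) = -48
The maximum is at a = 12, b = 0.

a = 12, b = 0, z = 72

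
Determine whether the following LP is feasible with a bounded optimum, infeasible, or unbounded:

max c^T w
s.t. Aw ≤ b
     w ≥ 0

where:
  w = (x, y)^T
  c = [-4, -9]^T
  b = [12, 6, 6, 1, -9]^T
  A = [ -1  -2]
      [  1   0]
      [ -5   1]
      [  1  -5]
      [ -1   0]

Infeasible (no feasible solution exists)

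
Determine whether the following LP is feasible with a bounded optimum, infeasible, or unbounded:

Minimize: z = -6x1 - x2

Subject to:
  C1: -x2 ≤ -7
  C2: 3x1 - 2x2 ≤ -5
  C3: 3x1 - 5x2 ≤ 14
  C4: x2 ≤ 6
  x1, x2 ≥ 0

Infeasible (no feasible solution exists)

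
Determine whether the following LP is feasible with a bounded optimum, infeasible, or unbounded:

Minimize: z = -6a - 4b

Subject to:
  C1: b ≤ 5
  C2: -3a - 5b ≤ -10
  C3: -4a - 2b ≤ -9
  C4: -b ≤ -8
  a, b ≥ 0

Infeasible (no feasible solution exists)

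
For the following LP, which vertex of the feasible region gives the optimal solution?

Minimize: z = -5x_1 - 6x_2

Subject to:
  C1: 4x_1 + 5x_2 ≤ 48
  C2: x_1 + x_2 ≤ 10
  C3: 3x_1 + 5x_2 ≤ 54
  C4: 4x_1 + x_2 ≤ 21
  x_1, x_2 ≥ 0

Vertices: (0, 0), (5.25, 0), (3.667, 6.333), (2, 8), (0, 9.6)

Evaluate the objective at each vertex of the feasible region:
  z(0, 0) = 0
  z(5.25, 0) = -26.25
  z(3.667, 6.333) = -56.33
  z(2, 8) = -58  ←
  z(0, 9.6) = -57.6
The minimum is at x_1 = 2, x_2 = 8.

(2, 8)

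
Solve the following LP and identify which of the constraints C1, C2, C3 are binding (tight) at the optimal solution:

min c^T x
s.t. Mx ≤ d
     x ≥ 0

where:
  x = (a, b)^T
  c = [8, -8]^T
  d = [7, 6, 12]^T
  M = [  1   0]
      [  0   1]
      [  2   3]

At a = 0, b = 4, compute slack b - a·x for each constraint:
  C1: 7 − 0 = 7  (slack)
  C2: 6 − 4 = 2  (slack)
  C3: 12 − 12 = 0  (binding)

Optimal: a = 0, b = 4
Binding: C3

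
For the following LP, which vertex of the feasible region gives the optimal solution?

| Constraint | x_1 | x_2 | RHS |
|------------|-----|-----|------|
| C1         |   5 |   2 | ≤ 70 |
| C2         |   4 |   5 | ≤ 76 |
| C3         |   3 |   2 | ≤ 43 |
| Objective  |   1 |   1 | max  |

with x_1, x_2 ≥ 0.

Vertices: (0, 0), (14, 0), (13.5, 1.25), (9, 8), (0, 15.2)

Evaluate the objective at each vertex of the feasible region:
  z(0, 0) = 0
  z(14, 0) = 14
  z(13.5, 1.25) = 14.75
  z(9, 8) = 17  ←
  z(0, 15.2) = 15.2
The maximum is at x_1 = 9, x_2 = 8.

(9, 8)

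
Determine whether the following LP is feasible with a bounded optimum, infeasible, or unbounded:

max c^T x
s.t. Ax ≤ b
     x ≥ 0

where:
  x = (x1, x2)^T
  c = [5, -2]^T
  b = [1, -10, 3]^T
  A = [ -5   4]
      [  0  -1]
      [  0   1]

Infeasible (no feasible solution exists)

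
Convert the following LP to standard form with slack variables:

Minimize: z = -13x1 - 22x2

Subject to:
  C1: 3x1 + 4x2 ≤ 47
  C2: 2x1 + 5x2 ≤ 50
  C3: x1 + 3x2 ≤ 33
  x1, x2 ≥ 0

min z = -13x1 - 22x2

s.t.
  3x1 + 4x2 + s1 = 47
  2x1 + 5x2 + s2 = 50
  x1 + 3x2 + s3 = 33
  x1, x2, s1, s2, s3 ≥ 0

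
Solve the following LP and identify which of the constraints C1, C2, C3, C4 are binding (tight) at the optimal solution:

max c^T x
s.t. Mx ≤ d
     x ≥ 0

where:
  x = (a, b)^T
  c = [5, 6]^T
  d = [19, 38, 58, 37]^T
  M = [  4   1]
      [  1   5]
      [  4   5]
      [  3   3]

At a = 3, b = 7, compute slack b - a·x for each constraint:
  C1: 19 − 19 = 0  (binding)
  C2: 38 − 38 = 0  (binding)
  C3: 58 − 47 = 11  (slack)
  C4: 37 − 30 = 7  (slack)

Optimal: a = 3, b = 7
Binding: C1, C2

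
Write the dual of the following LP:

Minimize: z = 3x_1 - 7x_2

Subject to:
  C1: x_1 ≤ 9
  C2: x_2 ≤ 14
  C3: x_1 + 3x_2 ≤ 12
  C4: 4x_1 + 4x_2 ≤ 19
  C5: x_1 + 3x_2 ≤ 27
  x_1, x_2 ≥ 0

Primal min cᵀx s.t. Ax ≤ b, x ≥ 0  →  Dual max −bᵀy s.t. Aᵀy ≥ −c, y ≥ 0.

Maximize: z = -9y1 - 14y2 - 12y3 - 19y4 - 27y5

Subject to:
  y1 + y3 + 4y4 + y5 ≥ -3
  y2 + 3y3 + 4y4 + 3y5 ≥ 7
  y1, y2, y3, y4, y5 ≥ 0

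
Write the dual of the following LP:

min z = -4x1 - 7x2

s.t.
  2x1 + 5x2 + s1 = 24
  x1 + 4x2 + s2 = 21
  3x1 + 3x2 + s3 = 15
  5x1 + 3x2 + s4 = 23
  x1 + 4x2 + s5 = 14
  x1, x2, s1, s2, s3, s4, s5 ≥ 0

Primal min cᵀx s.t. Ax ≤ b, x ≥ 0  →  Dual max −bᵀy s.t. Aᵀy ≥ −c, y ≥ 0.

Maximize: z = -24y1 - 21y2 - 15y3 - 23y4 - 14y5

Subject to:
  2y1 + y2 + 3y3 + 5y4 + y5 ≥ 4
  5y1 + 4y2 + 3y3 + 3y4 + 4y5 ≥ 7
  y1, y2, y3, y4, y5 ≥ 0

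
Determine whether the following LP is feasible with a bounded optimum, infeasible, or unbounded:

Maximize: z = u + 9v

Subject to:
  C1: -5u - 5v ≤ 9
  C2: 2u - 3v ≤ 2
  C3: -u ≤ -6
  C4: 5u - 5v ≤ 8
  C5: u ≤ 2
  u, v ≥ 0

Infeasible (no feasible solution exists)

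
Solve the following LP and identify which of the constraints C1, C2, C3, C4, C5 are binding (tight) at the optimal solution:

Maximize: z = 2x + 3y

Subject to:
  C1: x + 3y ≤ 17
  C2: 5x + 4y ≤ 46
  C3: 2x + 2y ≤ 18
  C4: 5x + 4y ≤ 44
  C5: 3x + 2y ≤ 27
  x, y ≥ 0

At x = 5, y = 4, compute slack b - a·x for each constraint:
  C1: 17 − 17 = 0  (binding)
  C2: 46 − 41 = 5  (slack)
  C3: 18 − 18 = 0  (binding)
  C4: 44 − 41 = 3  (slack)
  C5: 27 − 23 = 4  (slack)

Optimal: x = 5, y = 4
Binding: C1, C3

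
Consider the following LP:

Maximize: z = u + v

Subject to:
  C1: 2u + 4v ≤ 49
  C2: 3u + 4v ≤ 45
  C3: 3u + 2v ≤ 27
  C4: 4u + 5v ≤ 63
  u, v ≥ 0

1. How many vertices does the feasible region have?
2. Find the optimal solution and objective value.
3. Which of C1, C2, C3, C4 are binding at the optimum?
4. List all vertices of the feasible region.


1. 4
2. u = 3, v = 9, z = 12
3. C2, C3
4. (0, 0), (9, 0), (3, 9), (0, 11.25)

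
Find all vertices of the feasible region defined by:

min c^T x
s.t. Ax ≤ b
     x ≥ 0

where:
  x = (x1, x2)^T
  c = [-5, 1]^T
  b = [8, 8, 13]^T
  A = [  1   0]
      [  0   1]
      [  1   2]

(0, 0), (8, 0), (8, 2.5), (0, 6.5)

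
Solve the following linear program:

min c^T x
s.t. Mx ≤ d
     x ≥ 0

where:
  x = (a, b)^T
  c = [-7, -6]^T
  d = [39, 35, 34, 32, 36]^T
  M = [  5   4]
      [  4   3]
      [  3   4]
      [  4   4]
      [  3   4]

Evaluate the objective at each vertex of the feasible region:
  z(0, 0) = 0
  z(7.8, 0) = -54.6
  z(7, 1) = -55  ←
  z(0, 8) = -48
The minimum is at a = 7, b = 1.

a = 7, b = 1, z = -55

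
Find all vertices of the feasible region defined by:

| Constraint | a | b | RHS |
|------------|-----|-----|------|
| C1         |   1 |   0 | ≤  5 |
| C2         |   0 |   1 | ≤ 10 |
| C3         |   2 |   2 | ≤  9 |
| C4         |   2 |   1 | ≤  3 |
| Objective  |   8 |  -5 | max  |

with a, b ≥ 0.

(0, 0), (1.5, 0), (0, 3)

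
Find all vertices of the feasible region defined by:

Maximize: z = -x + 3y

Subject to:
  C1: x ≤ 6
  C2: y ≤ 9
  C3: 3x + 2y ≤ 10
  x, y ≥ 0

(0, 0), (3.333, 0), (0, 5)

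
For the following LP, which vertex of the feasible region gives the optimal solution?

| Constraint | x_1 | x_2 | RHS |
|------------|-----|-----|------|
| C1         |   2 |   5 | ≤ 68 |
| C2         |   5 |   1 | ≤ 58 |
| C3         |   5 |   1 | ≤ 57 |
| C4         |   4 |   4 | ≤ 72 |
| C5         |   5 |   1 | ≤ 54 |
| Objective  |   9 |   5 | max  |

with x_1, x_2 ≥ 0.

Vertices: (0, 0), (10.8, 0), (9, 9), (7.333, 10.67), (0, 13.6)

Evaluate the objective at each vertex of the feasible region:
  z(0, 0) = 0
  z(10.8, 0) = 97.2
  z(9, 9) = 126  ←
  z(7.333, 10.67) = 119.3
  z(0, 13.6) = 68
The maximum is at x_1 = 9, x_2 = 9.

(9, 9)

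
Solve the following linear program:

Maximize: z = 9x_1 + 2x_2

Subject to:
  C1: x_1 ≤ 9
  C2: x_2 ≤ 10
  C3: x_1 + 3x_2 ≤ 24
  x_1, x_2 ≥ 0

Evaluate the objective at each vertex of the feasible region:
  z(0, 0) = 0
  z(9, 0) = 81
  z(9, 5) = 91  ←
  z(0, 8) = 16
The maximum is at x_1 = 9, x_2 = 5.

x_1 = 9, x_2 = 5, z = 91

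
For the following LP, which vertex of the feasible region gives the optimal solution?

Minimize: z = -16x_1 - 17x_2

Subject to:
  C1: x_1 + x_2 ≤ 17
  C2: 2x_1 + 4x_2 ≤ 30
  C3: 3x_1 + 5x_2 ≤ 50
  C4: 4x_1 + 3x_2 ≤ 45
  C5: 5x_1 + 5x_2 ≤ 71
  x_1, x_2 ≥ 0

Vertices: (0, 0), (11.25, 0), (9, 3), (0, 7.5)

Evaluate the objective at each vertex of the feasible region:
  z(0, 0) = 0
  z(11.25, 0) = -180
  z(9, 3) = -195  ←
  z(0, 7.5) = -127.5
The minimum is at x_1 = 9, x_2 = 3.

(9, 3)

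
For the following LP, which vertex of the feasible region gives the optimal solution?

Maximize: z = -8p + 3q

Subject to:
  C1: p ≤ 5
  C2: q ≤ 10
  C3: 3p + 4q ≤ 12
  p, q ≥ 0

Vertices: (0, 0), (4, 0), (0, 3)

Evaluate the objective at each vertex of the feasible region:
  z(0, 0) = 0
  z(4, 0) = -32
  z(0, 3) = 9  ←
The maximum is at p = 0, q = 3.

(0, 3)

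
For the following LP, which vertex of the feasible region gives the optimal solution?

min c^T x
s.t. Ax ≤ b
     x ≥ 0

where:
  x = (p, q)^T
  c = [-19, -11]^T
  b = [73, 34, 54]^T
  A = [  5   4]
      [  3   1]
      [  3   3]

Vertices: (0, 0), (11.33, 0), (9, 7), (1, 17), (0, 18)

Evaluate the objective at each vertex of the feasible region:
  z(0, 0) = 0
  z(11.33, 0) = -215.3
  z(9, 7) = -248  ←
  z(1, 17) = -206
  z(0, 18) = -198
The minimum is at p = 9, q = 7.

(9, 7)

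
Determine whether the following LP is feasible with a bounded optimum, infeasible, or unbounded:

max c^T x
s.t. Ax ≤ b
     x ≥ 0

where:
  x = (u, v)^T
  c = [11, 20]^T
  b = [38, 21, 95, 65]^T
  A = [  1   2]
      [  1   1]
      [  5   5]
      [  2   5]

Feasible with a bounded optimal solution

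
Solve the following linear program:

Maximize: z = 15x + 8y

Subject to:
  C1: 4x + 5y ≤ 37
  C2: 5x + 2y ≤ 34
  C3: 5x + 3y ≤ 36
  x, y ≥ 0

Evaluate the objective at each vertex of the feasible region:
  z(0, 0) = 0
  z(6.8, 0) = 102
  z(6, 2) = 106  ←
  z(5.308, 3.154) = 104.8
  z(0, 7.4) = 59.2
The maximum is at x = 6, y = 2.

x = 6, y = 2, z = 106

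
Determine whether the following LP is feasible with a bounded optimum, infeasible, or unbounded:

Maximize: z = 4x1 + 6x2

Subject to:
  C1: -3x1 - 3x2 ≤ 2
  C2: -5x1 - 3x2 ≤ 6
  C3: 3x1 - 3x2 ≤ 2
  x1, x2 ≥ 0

Unbounded (objective can increase without bound)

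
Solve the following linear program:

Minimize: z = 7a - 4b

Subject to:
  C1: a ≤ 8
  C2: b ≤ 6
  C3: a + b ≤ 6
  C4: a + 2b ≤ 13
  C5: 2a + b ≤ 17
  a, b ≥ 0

Evaluate the objective at each vertex of the feasible region:
  z(0, 0) = 0
  z(6, 0) = 42
  z(0, 6) = -24  ←
The minimum is at a = 0, b = 6.

a = 0, b = 6, z = -24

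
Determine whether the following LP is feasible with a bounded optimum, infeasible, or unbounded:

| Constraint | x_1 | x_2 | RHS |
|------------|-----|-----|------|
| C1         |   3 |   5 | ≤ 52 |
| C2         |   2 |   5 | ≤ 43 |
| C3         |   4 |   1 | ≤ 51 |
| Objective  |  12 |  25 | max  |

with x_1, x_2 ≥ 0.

Feasible with a bounded optimal solution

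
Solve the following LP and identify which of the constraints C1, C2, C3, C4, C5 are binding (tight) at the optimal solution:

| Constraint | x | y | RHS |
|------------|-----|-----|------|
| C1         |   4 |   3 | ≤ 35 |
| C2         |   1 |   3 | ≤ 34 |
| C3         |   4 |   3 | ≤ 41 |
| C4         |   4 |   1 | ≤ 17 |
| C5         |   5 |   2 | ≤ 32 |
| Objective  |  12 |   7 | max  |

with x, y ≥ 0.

At x = 2, y = 9, compute slack b - a·x for each constraint:
  C1: 35 − 35 = 0  (binding)
  C2: 34 − 29 = 5  (slack)
  C3: 41 − 35 = 6  (slack)
  C4: 17 − 17 = 0  (binding)
  C5: 32 − 28 = 4  (slack)

Optimal: x = 2, y = 9
Binding: C1, C4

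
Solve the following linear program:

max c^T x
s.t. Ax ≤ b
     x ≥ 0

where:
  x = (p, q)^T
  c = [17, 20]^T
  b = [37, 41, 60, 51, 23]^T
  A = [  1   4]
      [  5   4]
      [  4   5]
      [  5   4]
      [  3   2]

Evaluate the objective at each vertex of the feasible region:
  z(0, 0) = 0
  z(7.667, 0) = 130.3
  z(5, 4) = 165
  z(1, 9) = 197  ←
  z(0, 9.25) = 185
The maximum is at p = 1, q = 9.

p = 1, q = 9, z = 197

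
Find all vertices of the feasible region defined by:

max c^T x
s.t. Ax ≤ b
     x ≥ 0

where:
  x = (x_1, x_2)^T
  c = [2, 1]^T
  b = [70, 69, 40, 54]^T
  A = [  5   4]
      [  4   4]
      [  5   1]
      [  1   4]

(0, 0), (8, 0), (6, 10), (4, 12.5), (0, 13.5)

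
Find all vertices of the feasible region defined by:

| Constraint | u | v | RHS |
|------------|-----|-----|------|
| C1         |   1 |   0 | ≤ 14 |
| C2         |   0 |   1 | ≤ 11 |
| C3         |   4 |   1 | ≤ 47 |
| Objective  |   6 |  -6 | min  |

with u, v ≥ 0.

(0, 0), (11.75, 0), (9, 11), (0, 11)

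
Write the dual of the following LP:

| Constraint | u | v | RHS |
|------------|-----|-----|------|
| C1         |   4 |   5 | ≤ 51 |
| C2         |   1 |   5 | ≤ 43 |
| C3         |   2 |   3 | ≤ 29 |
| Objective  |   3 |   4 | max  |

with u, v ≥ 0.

Primal max cᵀx s.t. Ax ≤ b, x ≥ 0  →  Dual min bᵀy s.t. Aᵀy ≥ c, y ≥ 0.

Minimize: z = 51y1 + 43y2 + 29y3

Subject to:
  4y1 + y2 + 2y3 ≥ 3
  5y1 + 5y2 + 3y3 ≥ 4
  y1, y2, y3 ≥ 0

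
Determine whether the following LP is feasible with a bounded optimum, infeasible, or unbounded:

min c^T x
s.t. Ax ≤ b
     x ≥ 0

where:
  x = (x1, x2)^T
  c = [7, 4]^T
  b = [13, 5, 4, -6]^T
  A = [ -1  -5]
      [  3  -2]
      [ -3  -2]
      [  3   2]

Infeasible (no feasible solution exists)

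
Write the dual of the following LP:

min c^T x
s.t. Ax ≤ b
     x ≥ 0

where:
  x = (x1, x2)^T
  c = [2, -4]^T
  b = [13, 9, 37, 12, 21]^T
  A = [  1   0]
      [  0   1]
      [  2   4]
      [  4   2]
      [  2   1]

Primal min cᵀx s.t. Ax ≤ b, x ≥ 0  →  Dual max −bᵀy s.t. Aᵀy ≥ −c, y ≥ 0.

Maximize: z = -13y1 - 9y2 - 37y3 - 12y4 - 21y5

Subject to:
  y1 + 2y3 + 4y4 + 2y5 ≥ -2
  y2 + 4y3 + 2y4 + y5 ≥ 4
  y1, y2, y3, y4, y5 ≥ 0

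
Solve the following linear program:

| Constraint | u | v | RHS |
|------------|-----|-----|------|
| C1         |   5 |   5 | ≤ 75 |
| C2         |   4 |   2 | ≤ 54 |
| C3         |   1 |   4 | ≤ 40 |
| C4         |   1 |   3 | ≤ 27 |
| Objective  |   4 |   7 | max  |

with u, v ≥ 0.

Evaluate the objective at each vertex of the feasible region:
  z(0, 0) = 0
  z(13.5, 0) = 54
  z(12, 3) = 69
  z(9, 6) = 78  ←
  z(0, 9) = 63
The maximum is at u = 9, v = 6.

u = 9, v = 6, z = 78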